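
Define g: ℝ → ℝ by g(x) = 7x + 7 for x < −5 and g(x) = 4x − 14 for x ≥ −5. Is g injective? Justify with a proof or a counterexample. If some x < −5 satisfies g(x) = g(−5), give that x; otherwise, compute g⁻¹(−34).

-41/7

Both pieces are strictly increasing (slopes 7 and 4), so each is injective on its own interval.
The left piece maps (−∞, −5) onto (−∞, −28); the right piece maps [−5, ∞) onto [−34, ∞).
These images overlap. In particular g(−5) = −34 (right piece), and solving 7x + 7 = −34 on the left piece gives x = −41/7 < −5.
So g(−41/7) = g(−5) with −41/7 ≠ −5, and g is not injective. This x = −41/7 is the requested value below −5.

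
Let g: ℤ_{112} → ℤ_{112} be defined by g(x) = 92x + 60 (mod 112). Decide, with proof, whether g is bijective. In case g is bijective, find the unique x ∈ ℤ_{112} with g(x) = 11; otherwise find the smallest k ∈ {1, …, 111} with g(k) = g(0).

28

We have gcd(92, 112) = 4 > 1. Taking x_1 = 0 and x_2 = 28: g(0) = 60 and g(28) = 92·28 + 60 = 2636 ≡ 60 (mod 112).
So g(0) = g(28) while 0 ≠ 28, so g is not injective, hence not bijective.
Since g is not bijective, we find the least positive k with g(k) = g(0): this means 92k ≡ 0 (mod 112), i.e. 112 ∣ 92k. Since gcd(92, 112) = 4, dividing through by 4 this holds exactly when 28 ∣ 23k, and as gcd(23, 28) = 1, exactly when 28 ∣ k.
The smallest positive such k is 28.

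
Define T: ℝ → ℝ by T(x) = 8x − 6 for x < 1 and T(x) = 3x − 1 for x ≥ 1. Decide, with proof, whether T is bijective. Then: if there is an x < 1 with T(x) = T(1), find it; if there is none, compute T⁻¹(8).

Both pieces are strictly increasing (slopes 8 and 3), so each is injective on its own interval.
The left piece maps (−∞, 1) onto (−∞, 2); the right piece maps [1, ∞) onto [2, ∞).
Since 2 = 2, the images partition ℝ: T is injective and surjective, hence bijective.
Because the two images are disjoint, no x < 1 has T(x) = T(1), so we compute T⁻¹(8): 8 lies in [2, ∞), so solve 3x − 1 = 8: x = (8 + 1)/3 = 3.

3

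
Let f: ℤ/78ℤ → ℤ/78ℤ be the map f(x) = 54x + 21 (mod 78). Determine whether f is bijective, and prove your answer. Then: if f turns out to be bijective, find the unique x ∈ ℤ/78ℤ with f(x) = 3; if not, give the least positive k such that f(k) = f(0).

Recall: f is injective if f(u) = f(v) implies u = v.
We have gcd(54, 78) = 6 > 1. Taking u = 0 and v = 13: f(0) = 21 and f(13) = 54·13 + 21 = 723 ≡ 21 (mod 78).
So f(0) = f(13) while 0 ≠ 13, so f is not injective, hence not bijective.
Since f is not bijective, we find the least positive k with f(k) = f(0): this means 54k ≡ 0 (mod 78), i.e. 78 ∣ 54k. Since gcd(54, 78) = 6, dividing through by 6 this holds exactly when 13 ∣ 9k, and as gcd(9, 13) = 1, exactly when 13 ∣ k.
The smallest positive such k is 13.

13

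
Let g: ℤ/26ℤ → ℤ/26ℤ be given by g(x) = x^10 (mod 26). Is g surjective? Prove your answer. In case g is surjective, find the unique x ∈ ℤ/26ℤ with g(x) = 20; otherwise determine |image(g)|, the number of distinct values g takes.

14

g(12): Repeated squaring mod 26: 12^1 ≡ 12, 12^2 ≡ 12² = 144 ≡ 14, 12^4 ≡ 14² = 196 ≡ 14, 12^8 ≡ 14² = 196 ≡ 14. Since 10 = 8 + 2, 12^10 ≡ 14·14: 14·14 = 196 ≡ 14. So 12^10 ≡ 14 (mod 26).
g(14): Repeated squaring mod 26: 14^1 ≡ 14, 14^2 ≡ 14² = 196 ≡ 14, 14^4 ≡ 14² = 196 ≡ 14, 14^8 ≡ 14² = 196 ≡ 14. Since 10 = 8 + 2, 14^10 ≡ 14·14: 14·14 = 196 ≡ 14. So 14^10 ≡ 14 (mod 26).
So g(12) = g(14) = 14 while 12 ≠ 14, so g is not injective.
A non-injective map from the 26-element set ℤ/26ℤ to itself takes at most 25 distinct values, so it cannot be surjective. Therefore g is not surjective.
Since g is not surjective, we determine |image(g)|. Computing x^10 mod 26 for each x (by repeated squaring, reducing mod 26 at every step), the values g(0), g(1), …, g(25) are: 0, 1, 10, 3, 22, 25, 4, 17, 12, 9, 16, 23, 14, 13, 14, 23, 16, 9, 12, 17, 4, 25, 22, 3, 10, 1.
The distinct values are {0, 1, 3, 4, 9, 10, 12, 13, 14, 16, 17, 22, 23, 25}; there are 14 of them.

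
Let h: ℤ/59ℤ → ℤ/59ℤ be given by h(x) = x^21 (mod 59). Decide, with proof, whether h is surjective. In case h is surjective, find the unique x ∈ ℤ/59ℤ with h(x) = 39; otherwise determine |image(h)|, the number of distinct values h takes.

Since 59 is prime, the nonzero elements of ℤ/59ℤ form a cyclic group of order 58.
As gcd(21, 58) = 1, raising to the 21st power is a bijection on this group: if x_1^21 ≡ x_2^21 then (x_1x_2^{−1})^21 = 1, and the only element of order dividing gcd(21, 58) = 1 is 1, so x_1 = x_2.
With h(0) = 0 this makes h injective on all of ℤ/59ℤ, hence bijective (finite equal-size domain and codomain). In particular h is surjective.
Since h is surjective, we find the preimage of 39. The inverse of x ↦ x^21 on (ℤ/59ℤ)^× is x ↦ x^47, because 21·47 = 987 = 17·58 + 1 ≡ 1 (mod 58) and x^{58} = 1 for x ≠ 0 (Fermat). So h⁻¹(39) = 39^47 mod 59.
Repeated squaring mod 59: 39^1 ≡ 39, 39^2 ≡ 39² = 1521 ≡ 46, 39^4 ≡ 46² = 2116 ≡ 51, 39^8 ≡ 51² = 2601 ≡ 5, 39^16 ≡ 5² = 25, 39^32 ≡ 25² = 625 ≡ 35. Since 47 = 32 + 8 + 4 + 2 + 1, 39^47 ≡ 35·5·51·46·39: 35·5 = 175 ≡ 57, then 57·51 = 2907 ≡ 16, then 16·46 = 736 ≡ 28, then 28·39 = 1092 ≡ 30. So 39^47 ≡ 30 (mod 59).
Hence h⁻¹(39) = 30.

30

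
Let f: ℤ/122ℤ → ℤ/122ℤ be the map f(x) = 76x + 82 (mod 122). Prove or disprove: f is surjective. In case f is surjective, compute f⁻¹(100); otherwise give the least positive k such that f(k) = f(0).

61

By definition, f is surjective if every y in the codomain equals f(x) for some x in the domain.
Since gcd(76, 122) = 2, we have 76x ≡ 0 (mod 2) for all x, so f(x) ≡ 0 (mod 2).
But 1 ≢ 0 (mod 2), so 1 ∈ ℤ/122ℤ has no preimage. Hence f is not surjective.
Since f is not surjective, we find the least positive k with f(k) = f(0): this means 76k ≡ 0 (mod 122), i.e. 122 ∣ 76k. Since gcd(76, 122) = 2, dividing through by 2 this holds exactly when 61 ∣ 38k, and as gcd(38, 61) = 1, exactly when 61 ∣ k.
The smallest positive such k is 61.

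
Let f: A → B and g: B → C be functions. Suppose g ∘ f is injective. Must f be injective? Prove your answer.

Suppose f(a) = f(b). Applying g: (g ∘ f)(a) = (g ∘ f)(b). Since g ∘ f is injective, a = b. Hence f is injective.

injective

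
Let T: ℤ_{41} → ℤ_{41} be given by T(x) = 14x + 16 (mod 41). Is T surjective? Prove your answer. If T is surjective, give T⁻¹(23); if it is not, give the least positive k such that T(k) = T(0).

21

Since gcd(14, 41) = 1, 14 is invertible modulo 41. Euclid's algorithm: 41 = 2·14 + 13, 14 = 1·13 + 1; back-substituting gives 1 = 3·14 − 1·41, so 14⁻¹ ≡ 3 (mod 41).
Then y ↦ 3(y − 16) is a two-sided inverse to T, so every y ∈ ℤ_{41} has a preimage.
So T is surjective.
Since T is surjective, we compute T⁻¹(23): solve 14x + 16 ≡ 23 (mod 41), i.e. 14x ≡ 7 (mod 41).
Multiplying by 14⁻¹ = 3 gives x ≡ 3·7 = 21 ≡ 21 (mod 41).
Check: T(21) = 14·21 + 16 = 310 = 7·41 + 23 ≡ 23 (mod 41).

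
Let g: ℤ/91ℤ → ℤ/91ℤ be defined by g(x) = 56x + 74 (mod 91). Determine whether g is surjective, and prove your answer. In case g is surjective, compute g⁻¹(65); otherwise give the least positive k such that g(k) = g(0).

13

Since gcd(56, 91) = 7, we have 56x ≡ 0 (mod 7) for all x, so g(x) ≡ 4 (mod 7).
But 0 ≢ 4 (mod 7), so 0 ∈ ℤ/91ℤ has no preimage. Hence g is not surjective.
Since g is not surjective, we find the least positive k with g(k) = g(0): this means 56k ≡ 0 (mod 91), i.e. 91 ∣ 56k. Since gcd(56, 91) = 7, dividing through by 7 this holds exactly when 13 ∣ 8k, and as gcd(8, 13) = 1, exactly when 13 ∣ k.
The smallest positive such k is 13.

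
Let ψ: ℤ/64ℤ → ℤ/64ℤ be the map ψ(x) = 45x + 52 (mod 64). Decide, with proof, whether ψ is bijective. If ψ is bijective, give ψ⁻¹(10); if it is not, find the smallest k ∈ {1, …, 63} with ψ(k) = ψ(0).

If ψ(u) = ψ(v), then 45u ≡ 45v (mod 64). Because gcd(45, 64) = 1, we may cancel 45 to get u ≡ v (mod 64).
We now compute 45⁻¹ mod 64 explicitly. Euclid's algorithm: 64 = 1·45 + 19, 45 = 2·19 + 7, 19 = 2·7 + 5, 7 = 1·5 + 2, 5 = 2·2 + 1; back-substituting gives 1 = 37·45 − 26·64, so 45⁻¹ ≡ 37 (mod 64).
For any y ∈ ℤ/64ℤ, x = 37(y − 52) mod 64 satisfies ψ(x) = 45·37(y − 52) + 52 ≡ y (since 45·37 ≡ 1 mod 64). So every y has a preimage.
Therefore ψ is bijective.
Since ψ is bijective, we find ψ⁻¹(10): we need 45x ≡ 10 − 52 ≡ 22 (mod 64). Using 45⁻¹ = 37: x ≡ 37·22 = 814 = 12·64 + 46, so x = 46.
Check: ψ(46) = 45·46 + 52 = 2122 = 33·64 + 10 ≡ 10 (mod 64).

46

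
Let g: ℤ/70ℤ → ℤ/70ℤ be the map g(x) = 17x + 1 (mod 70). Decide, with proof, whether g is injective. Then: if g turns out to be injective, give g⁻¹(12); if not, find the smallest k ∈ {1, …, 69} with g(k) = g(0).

Recall that g is injective when g(a) = g(b) forces a = b.
If g(a) = g(b), then 17a ≡ 17b (mod 70). Because gcd(17, 70) = 1, we may cancel 17 to get a ≡ b (mod 70).
Therefore g is injective.
We now compute 17⁻¹ mod 70 explicitly. Euclid's algorithm: 70 = 4·17 + 2, 17 = 8·2 + 1; back-substituting gives 1 = 33·17 − 8·70, so 17⁻¹ ≡ 33 (mod 70).
Since g is injective, we compute g⁻¹(12): solve 17x + 1 ≡ 12 (mod 70), i.e. 17x ≡ 11 (mod 70).
Multiplying by 17⁻¹ = 33 gives x ≡ 33·11 = 363 = 5·70 + 13 ≡ 13 (mod 70).
Check: g(13) = 17·13 + 1 = 222 = 3·70 + 12 ≡ 12 (mod 70).

13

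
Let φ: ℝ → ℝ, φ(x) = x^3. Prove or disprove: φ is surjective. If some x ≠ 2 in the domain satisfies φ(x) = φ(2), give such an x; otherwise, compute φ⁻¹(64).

For any y ∈ ℝ, x = y^{1/3} ∈ ℝ gives φ(x) = y, so φ is surjective.
Since x ↦ x^3 is strictly increasing on ℝ, it is injective there, so no x ≠ 2 in the domain has φ(x) = φ(2). We therefore compute φ⁻¹(64) = 64^{1/3} = 4 (indeed 4^3 = 64).

4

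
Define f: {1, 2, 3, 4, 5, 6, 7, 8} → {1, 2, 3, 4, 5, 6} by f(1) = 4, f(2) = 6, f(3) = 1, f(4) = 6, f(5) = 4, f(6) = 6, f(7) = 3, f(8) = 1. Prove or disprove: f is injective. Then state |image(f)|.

f(2) = 6 = f(4) with 2 ≠ 4, so f is not injective.
The image of f is {1, 3, 4, 6}, which has 4 elements.

4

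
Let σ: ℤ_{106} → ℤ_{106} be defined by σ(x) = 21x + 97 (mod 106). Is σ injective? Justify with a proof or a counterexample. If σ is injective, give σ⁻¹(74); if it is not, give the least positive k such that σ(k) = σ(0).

By definition, injectivity means: for all s, t in the domain, σ(s) = σ(t) implies s = t.
Suppose σ(s) = σ(t) in ℤ_{106}. Then 21s + 97 ≡ 21t + 97 (mod 106), hence 21(s − t) ≡ 0 (mod 106).
Since gcd(21, 106) = 1, 21 is invertible modulo 106, hence s − t ≡ 0 (mod 106), i.e. s = t.
Therefore σ is injective.
We now compute 21⁻¹ mod 106 explicitly. Euclid's algorithm: 106 = 5·21 + 1; back-substituting gives 1 = 101·21 − 20·106, so 21⁻¹ ≡ 101 (mod 106).
Since σ is injective, we find σ⁻¹(74): we need 21x ≡ 74 − 97 ≡ 83 (mod 106). Using 21⁻¹ = 101: x ≡ 101·83 = 8383 = 79·106 + 9, so x = 9.
Check: σ(9) = 21·9 + 97 = 286 = 2·106 + 74 ≡ 74 (mod 106).

9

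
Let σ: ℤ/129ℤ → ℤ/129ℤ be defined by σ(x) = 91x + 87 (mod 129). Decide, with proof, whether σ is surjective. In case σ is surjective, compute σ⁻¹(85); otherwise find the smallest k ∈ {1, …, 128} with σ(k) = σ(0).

Since gcd(91, 129) = 1, 91 is invertible modulo 129. Euclid's algorithm: 129 = 1·91 + 38, 91 = 2·38 + 15, 38 = 2·15 + 8, 15 = 1·8 + 7, 8 = 1·7 + 1; back-substituting gives 1 = 112·91 − 79·129, so 91⁻¹ ≡ 112 (mod 129).
For any y ∈ ℤ/129ℤ, x = 112(y − 87) mod 129 satisfies σ(x) = 91·112(y − 87) + 87 ≡ y (since 91·112 ≡ 1 mod 129). So every y has a preimage.
Therefore σ is surjective.
Since σ is surjective, we find σ⁻¹(85): we need 91x ≡ 85 − 87 ≡ 127 (mod 129). Using 91⁻¹ = 112: x ≡ 112·127 = 14224 = 110·129 + 34, so x = 34.
Check: σ(34) = 91·34 + 87 = 3181 = 24·129 + 85 ≡ 85 (mod 129).

34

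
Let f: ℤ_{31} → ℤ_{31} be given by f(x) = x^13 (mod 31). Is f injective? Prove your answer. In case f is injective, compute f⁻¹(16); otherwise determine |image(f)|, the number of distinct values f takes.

8

Since 31 is prime, the nonzero elements of ℤ_{31} form a cyclic group of order 30.
As gcd(13, 30) = 1, raising to the 13th power is a bijection on this group: if u^13 ≡ v^13 then (uv^{−1})^13 = 1, and the only element of order dividing gcd(13, 30) = 1 is 1, so u = v.
With f(0) = 0 this makes f injective on all of ℤ_{31}, hence bijective (finite equal-size domain and codomain). In particular f is injective.
Since f is injective, we find the preimage of 16. The inverse of x ↦ x^13 on (ℤ_{31})^× is x ↦ x^7, because 13·7 = 91 = 3·30 + 1 ≡ 1 (mod 30) and x^{30} = 1 for x ≠ 0 (Fermat). So f⁻¹(16) = 16^7 mod 31.
Repeated squaring mod 31: 16^1 ≡ 16, 16^2 ≡ 16² = 256 ≡ 8, 16^4 ≡ 8² = 64 ≡ 2. Since 7 = 4 + 2 + 1, 16^7 ≡ 2·8·16: 2·8 = 16, then 16·16 = 256 ≡ 8. So 16^7 ≡ 8 (mod 31).
Hence f⁻¹(16) = 8.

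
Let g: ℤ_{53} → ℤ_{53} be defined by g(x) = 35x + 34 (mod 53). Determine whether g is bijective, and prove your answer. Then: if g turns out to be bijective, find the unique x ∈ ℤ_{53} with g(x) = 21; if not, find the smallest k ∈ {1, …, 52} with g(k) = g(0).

Recall that injectivity means: for all u, v in the domain, g(u) = g(v) implies u = v.
Suppose g(u) = g(v) in ℤ_{53}. Then 35u + 34 ≡ 35v + 34 (mod 53), therefore 35(u − v) ≡ 0 (mod 53).
Since gcd(35, 53) = 1, 35 is invertible modulo 53, so u − v ≡ 0 (mod 53), i.e. u = v.
We now compute 35⁻¹ mod 53 explicitly. Euclid's algorithm: 53 = 1·35 + 18, 35 = 1·18 + 17, 18 = 1·17 + 1; back-substituting gives 1 = 50·35 − 33·53, so 35⁻¹ ≡ 50 (mod 53).
Then y ↦ 50(y − 34) is a two-sided inverse to g, so every y ∈ ℤ_{53} has a preimage.
Therefore g is bijective.
Since g is bijective, we find g⁻¹(21): we need 35x ≡ 21 − 34 ≡ 40 (mod 53). Using 35⁻¹ = 50: x ≡ 50·40 = 2000 = 37·53 + 39, so x = 39.
Check: g(39) = 35·39 + 34 = 1399 = 26·53 + 21 ≡ 21 (mod 53).

39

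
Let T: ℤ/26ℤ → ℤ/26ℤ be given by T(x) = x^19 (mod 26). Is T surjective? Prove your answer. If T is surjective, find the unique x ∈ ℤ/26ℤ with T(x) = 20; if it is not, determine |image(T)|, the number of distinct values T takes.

6

Computing x^19 mod 26 for each x (by repeated squaring, reducing mod 26 at every step), the values T(0), T(1), …, T(25) are: 0, 1, 24, 3, 4, 21, 20, 19, 18, 9, 10, 15, 12, 13, 14, 11, 16, 17, 8, 7, 6, 5, 22, 23, 2, 25.
Every element of ℤ/26ℤ appears exactly once in this list, so T is a bijection, and in particular surjective.
Since T is surjective, we read off the preimage of 20 from the same table: T(6) = 20, so T⁻¹(20) = 6.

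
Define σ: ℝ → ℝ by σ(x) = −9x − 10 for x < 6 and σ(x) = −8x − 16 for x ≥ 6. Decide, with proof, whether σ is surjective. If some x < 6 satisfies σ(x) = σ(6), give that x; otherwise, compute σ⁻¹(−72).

7

Both pieces are strictly decreasing (slopes −9 and −8), so each is injective on its own interval.
The left piece maps (−∞, 6) onto (−64, ∞); the right piece maps [6, ∞) onto (−∞, −64].
These images together cover ℝ, so σ is surjective.
Because the two images are disjoint, no x < 6 has σ(x) = σ(6), so we compute σ⁻¹(−72): −72 lies in (−∞, −64], so solve −8x − 16 = −72: x = (−72 + 16)/(−8) = 7.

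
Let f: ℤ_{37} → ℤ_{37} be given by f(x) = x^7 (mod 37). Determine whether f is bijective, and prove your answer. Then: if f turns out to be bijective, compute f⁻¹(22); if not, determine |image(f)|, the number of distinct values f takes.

Since 37 is prime, the nonzero elements of ℤ_{37} form a cyclic group of order 36.
As gcd(7, 36) = 1, raising to the 7th power is a bijection on this group: if a^7 ≡ b^7 then (ab^{−1})^7 = 1, and the only element of order dividing gcd(7, 36) = 1 is 1, so a = b.
With f(0) = 0 this makes f injective on all of ℤ_{37}, hence bijective (finite equal-size domain and codomain). In particular f is bijective.
Since f is bijective, we find the preimage of 22. The inverse of x ↦ x^7 on (ℤ_{37})^× is x ↦ x^31, because 7·31 = 217 = 6·36 + 1 ≡ 1 (mod 36) and x^{36} = 1 for x ≠ 0 (Fermat). So f⁻¹(22) = 22^31 mod 37.
Repeated squaring mod 37: 22^1 ≡ 22, 22^2 ≡ 22² = 484 ≡ 3, 22^4 ≡ 3² = 9, 22^8 ≡ 9² = 81 ≡ 7, 22^16 ≡ 7² = 49 ≡ 12. Since 31 = 16 + 8 + 4 + 2 + 1, 22^31 ≡ 12·7·9·3·22: 12·7 = 84 ≡ 10, then 10·9 = 90 ≡ 16, then 16·3 = 48 ≡ 11, then 11·22 = 242 ≡ 20. So 22^31 ≡ 20 (mod 37).
Hence f⁻¹(22) = 20.

20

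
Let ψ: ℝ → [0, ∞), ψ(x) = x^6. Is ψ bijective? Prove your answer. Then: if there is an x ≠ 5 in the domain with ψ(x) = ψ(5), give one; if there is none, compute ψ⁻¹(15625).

-5

ψ(5) = 15625 = (−5)^6 = ψ(−5) (since 6 is even), with 5 ≠ −5. So ψ is not injective, hence not bijective.
For the follow-up, such an x exists: taking x = −5 ∈ ℝ gives ψ(−5) = 15625 = ψ(5) with −5 ≠ 5.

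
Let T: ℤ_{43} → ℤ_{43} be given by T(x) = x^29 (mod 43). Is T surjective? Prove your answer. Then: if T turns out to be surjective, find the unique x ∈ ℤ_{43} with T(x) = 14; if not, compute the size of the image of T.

31

Since 43 is prime, the nonzero elements of ℤ_{43} form a cyclic group of order 42.
As gcd(29, 42) = 1, raising to the 29th power is a bijection on this group: if s^29 ≡ t^29 then (st^{−1})^29 = 1, and the only element of order dividing gcd(29, 42) = 1 is 1, so s = t.
With T(0) = 0 this makes T injective on all of ℤ_{43}, hence bijective (finite equal-size domain and codomain). In particular T is surjective.
Since T is surjective, we find the preimage of 14. The inverse of x ↦ x^29 on (ℤ_{43})^× is x ↦ x^29, because 29·29 = 841 = 20·42 + 1 ≡ 1 (mod 42) and x^{42} = 1 for x ≠ 0 (Fermat). So T⁻¹(14) = 14^29 mod 43.
Repeated squaring mod 43: 14^1 ≡ 14, 14^2 ≡ 14² = 196 ≡ 24, 14^4 ≡ 24² = 576 ≡ 17, 14^8 ≡ 17² = 289 ≡ 31, 14^16 ≡ 31² = 961 ≡ 15. Since 29 = 16 + 8 + 4 + 1, 14^29 ≡ 15·31·17·14: 15·31 = 465 ≡ 35, then 35·17 = 595 ≡ 36, then 36·14 = 504 ≡ 31. So 14^29 ≡ 31 (mod 43).
Hence T⁻¹(14) = 31.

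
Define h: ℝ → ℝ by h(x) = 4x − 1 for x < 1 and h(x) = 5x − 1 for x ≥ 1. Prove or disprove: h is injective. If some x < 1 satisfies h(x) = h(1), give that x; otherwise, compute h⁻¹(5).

Both pieces are strictly increasing (slopes 4 and 5), so each is injective on its own interval.
The left piece maps (−∞, 1) onto (−∞, 3); the right piece maps [1, ∞) onto [4, ∞).
These images are disjoint, so no value is attained by both pieces. Thus h is injective.
Because the two images are disjoint, no x < 1 has h(x) = h(1), so we compute h⁻¹(5): 5 lies in [4, ∞), so solve 5x − 1 = 5: x = (5 + 1)/5 = 6/5.

6/5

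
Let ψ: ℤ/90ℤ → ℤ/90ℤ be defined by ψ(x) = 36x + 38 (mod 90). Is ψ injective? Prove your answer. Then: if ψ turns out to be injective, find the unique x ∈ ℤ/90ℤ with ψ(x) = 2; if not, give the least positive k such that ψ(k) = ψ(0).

5

We have gcd(36, 90) = 18 > 1. Taking s = 0 and t = 5: ψ(0) = 38 and ψ(5) = 36·5 + 38 = 218 ≡ 38 (mod 90).
So ψ(0) = ψ(5) while 0 ≠ 5, hence ψ is not injective.
Since ψ is not injective, we find the least positive k with ψ(k) = ψ(0): this means 36k ≡ 0 (mod 90), i.e. 90 ∣ 36k. Since gcd(36, 90) = 18, dividing through by 18 this holds exactly when 5 ∣ 2k, and as gcd(2, 5) = 1, exactly when 5 ∣ k.
The smallest positive such k is 5.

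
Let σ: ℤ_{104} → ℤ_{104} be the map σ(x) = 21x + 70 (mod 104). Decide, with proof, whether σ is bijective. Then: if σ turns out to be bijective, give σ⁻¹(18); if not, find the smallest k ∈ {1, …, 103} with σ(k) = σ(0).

Recall that σ is injective if σ(u) = σ(v) implies u = v.
If σ(u) = σ(v), then 21u ≡ 21v (mod 104). Because gcd(21, 104) = 1, we may cancel 21 to get u ≡ v (mod 104).
We now compute 21⁻¹ mod 104 explicitly. Euclid's algorithm: 104 = 4·21 + 20, 21 = 1·20 + 1; back-substituting gives 1 = 5·21 − 1·104, so 21⁻¹ ≡ 5 (mod 104).
For any y ∈ ℤ_{104}, x = 5(y − 70) mod 104 satisfies σ(x) = 21·5(y − 70) + 70 ≡ y (since 21·5 ≡ 1 mod 104). So every y has a preimage.
Thus σ is bijective.
Since σ is bijective, we find σ⁻¹(18): we need 21x ≡ 18 − 70 ≡ 52 (mod 104). Using 21⁻¹ = 5: x ≡ 5·52 = 260 = 2·104 + 52, so x = 52.
Check: σ(52) = 21·52 + 70 = 1162 = 11·104 + 18 ≡ 18 (mod 104).

52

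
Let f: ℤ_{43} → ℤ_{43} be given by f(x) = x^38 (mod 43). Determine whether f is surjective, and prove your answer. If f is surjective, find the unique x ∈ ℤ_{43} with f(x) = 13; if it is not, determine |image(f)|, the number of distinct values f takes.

f(21): Repeated squaring mod 43: 21^1 ≡ 21, 21^2 ≡ 21² = 441 ≡ 11, 21^4 ≡ 11² = 121 ≡ 35, 21^8 ≡ 35² = 1225 ≡ 21, 21^16 ≡ 21² = 441 ≡ 11, 21^32 ≡ 11² = 121 ≡ 35. Since 38 = 32 + 4 + 2, 21^38 ≡ 35·35·11: 35·35 = 1225 ≡ 21, then 21·11 = 231 ≡ 16. So 21^38 ≡ 16 (mod 43).
f(22): Repeated squaring mod 43: 22^1 ≡ 22, 22^2 ≡ 22² = 484 ≡ 11, 22^4 ≡ 11² = 121 ≡ 35, 22^8 ≡ 35² = 1225 ≡ 21, 22^16 ≡ 21² = 441 ≡ 11, 22^32 ≡ 11² = 121 ≡ 35. Since 38 = 32 + 4 + 2, 22^38 ≡ 35·35·11: 35·35 = 1225 ≡ 21, then 21·11 = 231 ≡ 16. So 22^38 ≡ 16 (mod 43).
So f(21) = f(22) = 16 while 21 ≠ 22, therefore f is not injective.
A non-injective map from the 43-element set ℤ_{43} to itself takes at most 42 distinct values, so it cannot be surjective. Thus f is not surjective.
Since f is not surjective, we determine |image(f)|. Computing x^38 mod 43 for each x (by repeated squaring, reducing mod 43 at every step), the values f(0), f(1), …, f(42) are: 0, 1, 35, 17, 21, 15, 36, 6, 4, 31, 9, 41, 13, 24, 38, 40, 11, 23, 10, 25, 14, 16, 16, 14, 25, 10, 23, 11, 40, 38, 24, 13, 41, 9, 31, 4, 6, 36, 15, 21, 17, 35, 1.
The distinct values are {0, 1, 4, 6, 9, 10, 11, 13, 14, 15, 16, 17, 21, 23, 24, 25, 31, 35, 36, 38, 40, 41}; there are 22 of them.

22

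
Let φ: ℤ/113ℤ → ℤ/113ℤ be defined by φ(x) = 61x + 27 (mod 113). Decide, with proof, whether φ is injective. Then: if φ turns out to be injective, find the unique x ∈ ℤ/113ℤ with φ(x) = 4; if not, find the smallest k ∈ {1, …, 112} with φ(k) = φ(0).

20

If φ(u) = φ(v), then 61u ≡ 61v (mod 113). Because gcd(61, 113) = 1, we may cancel 61 to get u ≡ v (mod 113).
So φ is injective.
We now compute 61⁻¹ mod 113 explicitly. Euclid's algorithm: 113 = 1·61 + 52, 61 = 1·52 + 9, 52 = 5·9 + 7, 9 = 1·7 + 2, 7 = 3·2 + 1; back-substituting gives 1 = 63·61 − 34·113, so 61⁻¹ ≡ 63 (mod 113).
Since φ is injective, we find φ⁻¹(4): we need 61x ≡ 4 − 27 ≡ 90 (mod 113). Using 61⁻¹ = 63: x ≡ 63·90 = 5670 = 50·113 + 20, so x = 20.
Check: φ(20) = 61·20 + 27 = 1247 = 11·113 + 4 ≡ 4 (mod 113).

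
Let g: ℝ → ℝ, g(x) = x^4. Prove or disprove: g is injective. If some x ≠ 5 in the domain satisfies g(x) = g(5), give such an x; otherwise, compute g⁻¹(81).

g(5) = 625 = (−5)^4 = g(−5) (since 4 is even), with 5 ≠ −5. So g is not injective.
For the follow-up, such an x exists: taking x = −5 ∈ ℝ gives g(−5) = 625 = g(5) with −5 ≠ 5.

-5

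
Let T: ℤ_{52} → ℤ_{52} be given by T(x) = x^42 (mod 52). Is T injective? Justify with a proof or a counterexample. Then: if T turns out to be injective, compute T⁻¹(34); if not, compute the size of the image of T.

6

T(1) = 1^42 = 1.
T(3): Repeated squaring mod 52: 3^1 ≡ 3, 3^2 ≡ 3² = 9, 3^4 ≡ 9² = 81 ≡ 29, 3^8 ≡ 29² = 841 ≡ 9, 3^16 ≡ 9² = 81 ≡ 29, 3^32 ≡ 29² = 841 ≡ 9. Since 42 = 32 + 8 + 2, 3^42 ≡ 9·9·9: 9·9 = 81 ≡ 29, then 29·9 = 261 ≡ 1. So 3^42 ≡ 1 (mod 52).
So T(1) = T(3) = 1 while 1 ≠ 3, thus T is not injective.
Since T is not injective, we determine |image(T)|. Computing x^42 mod 52 for each x (by repeated squaring, reducing mod 52 at every step), the values T(0), T(1), …, T(51) are: 0, 1, 12, 1, 40, 25, 12, 25, 12, 1, 40, 25, 40, 13, 40, 25, 40, 1, 12, 25, 12, 25, 40, 1, 12, 1, 0, 1, 12, 1, 40, 25, 12, 25, 12, 1, 40, 25, 40, 13, 40, 25, 40, 1, 12, 25, 12, 25, 40, 1, 12, 1.
The distinct values are {0, 1, 12, 13, 25, 40}; there are 6 of them.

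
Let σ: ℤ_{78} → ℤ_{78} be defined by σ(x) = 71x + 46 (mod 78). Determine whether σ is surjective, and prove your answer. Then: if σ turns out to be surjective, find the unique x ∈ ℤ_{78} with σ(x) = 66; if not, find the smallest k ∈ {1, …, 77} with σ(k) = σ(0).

Since gcd(71, 78) = 1, 71 is invertible modulo 78. Euclid's algorithm: 78 = 1·71 + 7, 71 = 10·7 + 1; back-substituting gives 1 = 11·71 − 10·78, so 71⁻¹ ≡ 11 (mod 78).
For any y ∈ ℤ_{78}, x = 11(y − 46) mod 78 satisfies σ(x) = 71·11(y − 46) + 46 ≡ y (since 71·11 ≡ 1 mod 78). So every y has a preimage.
Hence σ is surjective.
Since σ is surjective, we compute σ⁻¹(66): solve 71x + 46 ≡ 66 (mod 78), i.e. 71x ≡ 20 (mod 78).
Multiplying by 71⁻¹ = 11 gives x ≡ 11·20 = 220 = 2·78 + 64 ≡ 64 (mod 78).
Check: σ(64) = 71·64 + 46 = 4590 = 58·78 + 66 ≡ 66 (mod 78).

64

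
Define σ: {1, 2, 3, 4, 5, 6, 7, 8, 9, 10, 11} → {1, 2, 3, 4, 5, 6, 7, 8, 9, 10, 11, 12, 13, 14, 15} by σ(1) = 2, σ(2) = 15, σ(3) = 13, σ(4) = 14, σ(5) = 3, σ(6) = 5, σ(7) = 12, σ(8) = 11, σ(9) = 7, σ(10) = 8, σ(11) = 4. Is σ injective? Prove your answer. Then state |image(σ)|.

The values σ(1), …, σ(11) are 2, 15, 13, 14, 3, 5, 12, 11, 7, 8, 4 — all distinct.
So σ(u) = σ(v) only when u = v, and σ is injective.
The image of σ is {2, 3, 4, 5, 7, 8, 11, 12, 13, 14, 15}, which has 11 elements.

11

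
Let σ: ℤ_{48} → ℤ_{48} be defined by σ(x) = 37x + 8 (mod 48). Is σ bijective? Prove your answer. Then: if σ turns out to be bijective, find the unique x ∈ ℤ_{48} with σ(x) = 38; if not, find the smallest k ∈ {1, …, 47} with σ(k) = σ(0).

6

Suppose σ(x_1) = σ(x_2) in ℤ_{48}. Then 37x_1 + 8 ≡ 37x_2 + 8 (mod 48), hence 37(x_1 − x_2) ≡ 0 (mod 48).
Since gcd(37, 48) = 1, 37 is invertible modulo 48, so x_1 − x_2 ≡ 0 (mod 48), i.e. x_1 = x_2.
We now compute 37⁻¹ mod 48 explicitly. Euclid's algorithm: 48 = 1·37 + 11, 37 = 3·11 + 4, 11 = 2·4 + 3, 4 = 1·3 + 1; back-substituting gives 1 = 13·37 − 10·48, so 37⁻¹ ≡ 13 (mod 48).
Then y ↦ 13(y − 8) is a two-sided inverse to σ, so every y ∈ ℤ_{48} has a preimage.
Hence σ is bijective.
Since σ is bijective, we find σ⁻¹(38): we need 37x ≡ 38 − 8 ≡ 30 (mod 48). Using 37⁻¹ = 13: x ≡ 13·30 = 390 = 8·48 + 6, so x = 6.
Check: σ(6) = 37·6 + 8 = 230 = 4·48 + 38 ≡ 38 (mod 48).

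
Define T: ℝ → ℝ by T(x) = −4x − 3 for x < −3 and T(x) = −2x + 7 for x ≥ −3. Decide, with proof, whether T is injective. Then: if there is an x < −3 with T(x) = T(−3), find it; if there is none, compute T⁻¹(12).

Both pieces are strictly decreasing (slopes −4 and −2), so each is injective on its own interval.
The left piece maps (−∞, −3) onto (9, ∞); the right piece maps [−3, ∞) onto (−∞, 13].
These images overlap. In particular T(−3) = 13 (right piece), and solving −4x − 3 = 13 on the left piece gives x = −4 < −3.
So T(−4) = T(−3) with −4 ≠ −3, and T is not injective. This x = −4 is the requested value below −3.

-4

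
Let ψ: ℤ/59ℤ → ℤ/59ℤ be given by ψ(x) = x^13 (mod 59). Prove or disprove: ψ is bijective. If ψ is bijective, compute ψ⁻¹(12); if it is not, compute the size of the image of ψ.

Since 59 is prime, the nonzero elements of ℤ/59ℤ form a cyclic group of order 58.
As gcd(13, 58) = 1, raising to the 13th power is a bijection on this group: if x_1^13 ≡ x_2^13 then (x_1x_2^{−1})^13 = 1, and the only element of order dividing gcd(13, 58) = 1 is 1, so x_1 = x_2.
With ψ(0) = 0 this makes ψ injective on all of ℤ/59ℤ, hence bijective (finite equal-size domain and codomain). In particular ψ is bijective.
Since ψ is bijective, we find the preimage of 12. The inverse of x ↦ x^13 on (ℤ/59ℤ)^× is x ↦ x^9, because 13·9 = 117 = 2·58 + 1 ≡ 1 (mod 58) and x^{58} = 1 for x ≠ 0 (Fermat). So ψ⁻¹(12) = 12^9 mod 59.
Repeated squaring mod 59: 12^1 ≡ 12, 12^2 ≡ 12² = 144 ≡ 26, 12^4 ≡ 26² = 676 ≡ 27, 12^8 ≡ 27² = 729 ≡ 21. Since 9 = 8 + 1, 12^9 ≡ 21·12: 21·12 = 252 ≡ 16. So 12^9 ≡ 16 (mod 59).
Hence ψ⁻¹(12) = 16.

16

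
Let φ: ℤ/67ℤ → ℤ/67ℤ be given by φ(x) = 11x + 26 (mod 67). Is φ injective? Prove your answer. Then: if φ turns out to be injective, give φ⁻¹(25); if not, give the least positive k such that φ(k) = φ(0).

Recall: φ is injective when φ(x_1) = φ(x_2) forces x_1 = x_2.
Suppose φ(x_1) = φ(x_2) in ℤ/67ℤ. Then 11x_1 + 26 ≡ 11x_2 + 26 (mod 67), thus 11(x_1 − x_2) ≡ 0 (mod 67).
Since gcd(11, 67) = 1, 11 is invertible modulo 67, hence x_1 − x_2 ≡ 0 (mod 67), i.e. x_1 = x_2.
So φ is injective.
We now compute 11⁻¹ mod 67 explicitly. Euclid's algorithm: 67 = 6·11 + 1; back-substituting gives 1 = 61·11 − 10·67, so 11⁻¹ ≡ 61 (mod 67).
Since φ is injective, we find φ⁻¹(25): we need 11x ≡ 25 − 26 ≡ 66 (mod 67). Using 11⁻¹ = 61: x ≡ 61·66 = 4026 = 60·67 + 6, so x = 6.
Check: φ(6) = 11·6 + 26 = 92 = 1·67 + 25 ≡ 25 (mod 67).

6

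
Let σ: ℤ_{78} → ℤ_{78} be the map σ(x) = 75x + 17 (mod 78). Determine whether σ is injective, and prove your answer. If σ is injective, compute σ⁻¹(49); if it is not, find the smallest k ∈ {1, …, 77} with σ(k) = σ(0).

26

We have gcd(75, 78) = 3 > 1. Taking x_1 = 0 and x_2 = 26: σ(0) = 17 and σ(26) = 75·26 + 17 = 1967 ≡ 17 (mod 78).
So σ(0) = σ(26) while 0 ≠ 26, thus σ is not injective.
Since σ is not injective, we find the least positive k with σ(k) = σ(0): this means 75k ≡ 0 (mod 78), i.e. 78 ∣ 75k. Since gcd(75, 78) = 3, dividing through by 3 this holds exactly when 26 ∣ 25k, and as gcd(25, 26) = 1, exactly when 26 ∣ k.
The smallest positive such k is 26.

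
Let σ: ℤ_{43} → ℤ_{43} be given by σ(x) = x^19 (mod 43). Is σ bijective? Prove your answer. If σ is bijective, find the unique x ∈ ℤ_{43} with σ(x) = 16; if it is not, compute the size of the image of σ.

Since 43 is prime, the nonzero elements of ℤ_{43} form a cyclic group of order 42.
As gcd(19, 42) = 1, raising to the 19th power is a bijection on this group: if x_1^19 ≡ x_2^19 then (x_1x_2^{−1})^19 = 1, and the only element of order dividing gcd(19, 42) = 1 is 1, so x_1 = x_2.
With σ(0) = 0 this makes σ injective on all of ℤ_{43}, hence bijective (finite equal-size domain and codomain). In particular σ is bijective.
Since σ is bijective, we find the preimage of 16. The inverse of x ↦ x^19 on (ℤ_{43})^× is x ↦ x^31, because 19·31 = 589 = 14·42 + 1 ≡ 1 (mod 42) and x^{42} = 1 for x ≠ 0 (Fermat). So σ⁻¹(16) = 16^31 mod 43.
Repeated squaring mod 43: 16^1 ≡ 16, 16^2 ≡ 16² = 256 ≡ 41, 16^4 ≡ 41² = 1681 ≡ 4, 16^8 ≡ 4² = 16, 16^16 ≡ 16² = 256 ≡ 41. Since 31 = 16 + 8 + 4 + 2 + 1, 16^31 ≡ 41·16·4·41·16: 41·16 = 656 ≡ 11, then 11·4 = 44 ≡ 1, then 1·41 = 41, then 41·16 = 656 ≡ 11. So 16^31 ≡ 11 (mod 43).
Hence σ⁻¹(16) = 11.

11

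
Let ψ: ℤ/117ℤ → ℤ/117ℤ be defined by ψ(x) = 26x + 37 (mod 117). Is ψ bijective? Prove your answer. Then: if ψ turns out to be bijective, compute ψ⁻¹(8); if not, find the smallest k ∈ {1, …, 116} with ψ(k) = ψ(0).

By definition, ψ is injective if ψ(u) = ψ(v) implies u = v.
We have gcd(26, 117) = 13 > 1. Taking u = 0 and v = 9: ψ(0) = 37 and ψ(9) = 26·9 + 37 = 271 ≡ 37 (mod 117).
So ψ(0) = ψ(9) while 0 ≠ 9, hence ψ is not injective, hence not bijective.
Since ψ is not bijective, we find the least positive k with ψ(k) = ψ(0): this means 26k ≡ 0 (mod 117), i.e. 117 ∣ 26k. Since gcd(26, 117) = 13, dividing through by 13 this holds exactly when 9 ∣ 2k, and as gcd(2, 9) = 1, exactly when 9 ∣ k.
The smallest positive such k is 9.

9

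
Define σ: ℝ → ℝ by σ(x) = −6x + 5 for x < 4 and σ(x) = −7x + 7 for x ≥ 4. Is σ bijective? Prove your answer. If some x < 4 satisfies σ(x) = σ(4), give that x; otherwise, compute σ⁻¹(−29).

36/7

Both pieces are strictly decreasing (slopes −6 and −7), so each is injective on its own interval.
The left piece maps (−∞, 4) onto (−19, ∞); the right piece maps [4, ∞) onto (−∞, −21].
The images leave a gap (−19 has no preimage), so σ is not surjective, hence not bijective.
Because the two images are disjoint, no x < 4 has σ(x) = σ(4), so we compute σ⁻¹(−29): −29 lies in (−∞, −21], so solve −7x + 7 = −29: x = (−29 − 7)/(−7) = 36/7.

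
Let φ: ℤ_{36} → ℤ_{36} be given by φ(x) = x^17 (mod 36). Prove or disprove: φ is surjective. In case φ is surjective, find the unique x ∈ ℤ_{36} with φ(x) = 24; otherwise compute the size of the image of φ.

φ(0) = 0^17 = 0.
φ(6): Repeated squaring mod 36: 6^1 ≡ 6, 6^2 ≡ 6² = 36 ≡ 0, 6^4 ≡ 0² = 0, 6^8 ≡ 0² = 0, 6^16 ≡ 0² = 0. Since 17 = 16 + 1, 6^17 ≡ 0·6: 0·6 = 0. So 6^17 ≡ 0 (mod 36).
So φ(0) = φ(6) = 0 while 0 ≠ 6, thus φ is not injective.
A non-injective map from the 36-element set ℤ_{36} to itself takes at most 35 distinct values, so it cannot be surjective. Thus φ is not surjective.
Since φ is not surjective, we determine |image(φ)|. Computing x^17 mod 36 for each x (by repeated squaring, reducing mod 36 at every step), the values φ(0), φ(1), …, φ(35) are: 0, 1, 32, 27, 16, 29, 0, 31, 8, 9, 28, 23, 0, 25, 20, 27, 4, 17, 0, 19, 32, 9, 16, 11, 0, 13, 8, 27, 28, 5, 0, 7, 20, 9, 4, 35.
The distinct values are {0, 1, 4, 5, 7, 8, 9, 11, 13, 16, 17, 19, 20, 23, 25, 27, 28, 29, 31, 32, 35}; there are 21 of them.

21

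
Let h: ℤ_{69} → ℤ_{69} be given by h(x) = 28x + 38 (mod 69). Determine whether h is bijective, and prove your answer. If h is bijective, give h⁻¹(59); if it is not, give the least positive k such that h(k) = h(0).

18

Suppose h(s) = h(t) in ℤ_{69}. Then 28s + 38 ≡ 28t + 38 (mod 69), hence 28(s − t) ≡ 0 (mod 69).
Since gcd(28, 69) = 1, 28 is invertible modulo 69, hence s − t ≡ 0 (mod 69), i.e. s = t.
We now compute 28⁻¹ mod 69 explicitly. Euclid's algorithm: 69 = 2·28 + 13, 28 = 2·13 + 2, 13 = 6·2 + 1; back-substituting gives 1 = 37·28 − 15·69, so 28⁻¹ ≡ 37 (mod 69).
For any y ∈ ℤ_{69}, x = 37(y − 38) mod 69 satisfies h(x) = 28·37(y − 38) + 38 ≡ y (since 28·37 ≡ 1 mod 69). So every y has a preimage.
Thus h is bijective.
Since h is bijective, we compute h⁻¹(59): solve 28x + 38 ≡ 59 (mod 69), i.e. 28x ≡ 21 (mod 69).
Multiplying by 28⁻¹ = 37 gives x ≡ 37·21 = 777 = 11·69 + 18 ≡ 18 (mod 69).
Check: h(18) = 28·18 + 38 = 542 = 7·69 + 59 ≡ 59 (mod 69).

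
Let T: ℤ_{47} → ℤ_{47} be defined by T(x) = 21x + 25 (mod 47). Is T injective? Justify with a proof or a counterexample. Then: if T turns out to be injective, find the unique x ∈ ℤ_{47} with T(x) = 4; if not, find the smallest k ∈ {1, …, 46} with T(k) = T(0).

If T(u) = T(v), then 21u ≡ 21v (mod 47). Because gcd(21, 47) = 1, we may cancel 21 to get u ≡ v (mod 47).
Therefore T is injective.
We now compute 21⁻¹ mod 47 explicitly. Euclid's algorithm: 47 = 2·21 + 5, 21 = 4·5 + 1; back-substituting gives 1 = 9·21 − 4·47, so 21⁻¹ ≡ 9 (mod 47).
Since T is injective, we find T⁻¹(4): we need 21x ≡ 4 − 25 ≡ 26 (mod 47). Using 21⁻¹ = 9: x ≡ 9·26 = 234 = 4·47 + 46, so x = 46.
Check: T(46) = 21·46 + 25 = 991 = 21·47 + 4 ≡ 4 (mod 47).

46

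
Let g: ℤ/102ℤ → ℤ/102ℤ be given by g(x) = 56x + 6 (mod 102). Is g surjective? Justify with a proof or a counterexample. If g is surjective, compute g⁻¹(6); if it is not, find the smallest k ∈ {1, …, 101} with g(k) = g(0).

51

Recall: g is surjective if every y in the codomain equals g(x) for some x in the domain.
Since gcd(56, 102) = 2, we have 56x ≡ 0 (mod 2) for all x, so g(x) ≡ 0 (mod 2).
But 1 ≢ 0 (mod 2), so 1 ∈ ℤ/102ℤ has no preimage. Hence g is not surjective.
Since g is not surjective, we find the least positive k with g(k) = g(0): this means 56k ≡ 0 (mod 102), i.e. 102 ∣ 56k. Since gcd(56, 102) = 2, dividing through by 2 this holds exactly when 51 ∣ 28k, and as gcd(28, 51) = 1, exactly when 51 ∣ k.
The smallest positive such k is 51.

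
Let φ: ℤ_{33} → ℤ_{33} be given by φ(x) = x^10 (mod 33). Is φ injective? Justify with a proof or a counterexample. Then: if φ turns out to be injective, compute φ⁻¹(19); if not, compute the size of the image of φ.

φ(1) = 1^10 = 1.
φ(2): Repeated squaring mod 33: 2^1 ≡ 2, 2^2 ≡ 2² = 4, 2^4 ≡ 4² = 16, 2^8 ≡ 16² = 256 ≡ 25. Since 10 = 8 + 2, 2^10 ≡ 25·4: 25·4 = 100 ≡ 1. So 2^10 ≡ 1 (mod 33).
So φ(1) = φ(2) = 1 while 1 ≠ 2, hence φ is not injective.
Since φ is not injective, we determine |image(φ)|. Computing x^10 mod 33 for each x (by repeated squaring, reducing mod 33 at every step), the values φ(0), φ(1), …, φ(32) are: 0, 1, 1, 12, 1, 1, 12, 1, 1, 12, 1, 22, 12, 1, 1, 12, 1, 1, 12, 1, 1, 12, 22, 1, 12, 1, 1, 12, 1, 1, 12, 1, 1.
The distinct values are {0, 1, 12, 22}; there are 4 of them.

4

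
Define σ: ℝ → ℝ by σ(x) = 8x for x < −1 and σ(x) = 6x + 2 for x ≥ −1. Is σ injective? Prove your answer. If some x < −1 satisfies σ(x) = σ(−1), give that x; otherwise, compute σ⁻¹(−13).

Both pieces are strictly increasing (slopes 8 and 6), so each is injective on its own interval.
The left piece maps (−∞, −1) onto (−∞, −8); the right piece maps [−1, ∞) onto [−4, ∞).
These images are disjoint, so no value is attained by both pieces. Thus σ is injective.
Because the two images are disjoint, no x < −1 has σ(x) = σ(−1), so we compute σ⁻¹(−13): −13 lies in (−∞, −8), so solve 8x = −13: x = (−13 − 0)/8 = −13/8.

-13/8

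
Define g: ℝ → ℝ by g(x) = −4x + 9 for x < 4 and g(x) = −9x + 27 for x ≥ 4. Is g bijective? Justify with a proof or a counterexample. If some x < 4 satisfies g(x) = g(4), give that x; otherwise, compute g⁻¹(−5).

Both pieces are strictly decreasing (slopes −4 and −9), so each is injective on its own interval.
The left piece maps (−∞, 4) onto (−7, ∞); the right piece maps [4, ∞) onto (−∞, −9].
The images leave a gap (−7 has no preimage), so g is not surjective, hence not bijective.
Because the two images are disjoint, no x < 4 has g(x) = g(4), so we compute g⁻¹(−5): −5 lies in (−7, ∞), so solve −4x + 9 = −5: x = (−5 − 9)/(−4) = 7/2.

7/2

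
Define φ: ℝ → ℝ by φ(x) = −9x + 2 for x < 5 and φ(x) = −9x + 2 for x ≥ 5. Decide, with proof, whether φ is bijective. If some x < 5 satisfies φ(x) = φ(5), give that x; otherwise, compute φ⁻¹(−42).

44/9

Both pieces are strictly decreasing (slopes −9 and −9), so each is injective on its own interval.
The left piece maps (−∞, 5) onto (−43, ∞); the right piece maps [5, ∞) onto (−∞, −43].
Since −43 = −43, the images partition ℝ: φ is injective and surjective, hence bijective.
Because the two images are disjoint, no x < 5 has φ(x) = φ(5), so we compute φ⁻¹(−42): −42 lies in (−43, ∞), so solve −9x + 2 = −42: x = (−42 − 2)/(−9) = 44/9.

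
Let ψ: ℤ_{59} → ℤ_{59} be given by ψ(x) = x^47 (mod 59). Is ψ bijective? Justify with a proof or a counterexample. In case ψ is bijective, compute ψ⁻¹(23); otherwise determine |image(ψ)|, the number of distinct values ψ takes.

Since 59 is prime, the nonzero elements of ℤ_{59} form a cyclic group of order 58.
As gcd(47, 58) = 1, raising to the 47th power is a bijection on this group: if x_1^47 ≡ x_2^47 then (x_1x_2^{−1})^47 = 1, and the only element of order dividing gcd(47, 58) = 1 is 1, so x_1 = x_2.
With ψ(0) = 0 this makes ψ injective on all of ℤ_{59}, hence bijective (finite equal-size domain and codomain). In particular ψ is bijective.
Since ψ is bijective, we find the preimage of 23. The inverse of x ↦ x^47 on (ℤ_{59})^× is x ↦ x^21, because 47·21 = 987 = 17·58 + 1 ≡ 1 (mod 58) and x^{58} = 1 for x ≠ 0 (Fermat). So ψ⁻¹(23) = 23^21 mod 59.
Repeated squaring mod 59: 23^1 ≡ 23, 23^2 ≡ 23² = 529 ≡ 57, 23^4 ≡ 57² = 3249 ≡ 4, 23^8 ≡ 4² = 16, 23^16 ≡ 16² = 256 ≡ 20. Since 21 = 16 + 4 + 1, 23^21 ≡ 20·4·23: 20·4 = 80 ≡ 21, then 21·23 = 483 ≡ 11. So 23^21 ≡ 11 (mod 59).
Hence ψ⁻¹(23) = 11.

11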